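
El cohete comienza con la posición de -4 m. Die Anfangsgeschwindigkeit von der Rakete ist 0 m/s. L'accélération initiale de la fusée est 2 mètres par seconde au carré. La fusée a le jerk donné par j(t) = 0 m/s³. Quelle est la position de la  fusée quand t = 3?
Pour résoudre ceci, nous devons prendre 3 primitives de notre équation du jerk j(t) = 0. L'intégrale du jerk, avec a(0) = 2, donne l'accélération: a(t) = 2. La primitive de l'accélération, avec v(0) = 0, donne la vitesse: v(t) = 2·t. En prenant ∫v(t)dt et en appliquant x(0) = -4, nous trouvons x(t) = t^2 - 4. Nous avons la position x(t) = t^2 - 4. En substituant t = 3: x(3) = 5.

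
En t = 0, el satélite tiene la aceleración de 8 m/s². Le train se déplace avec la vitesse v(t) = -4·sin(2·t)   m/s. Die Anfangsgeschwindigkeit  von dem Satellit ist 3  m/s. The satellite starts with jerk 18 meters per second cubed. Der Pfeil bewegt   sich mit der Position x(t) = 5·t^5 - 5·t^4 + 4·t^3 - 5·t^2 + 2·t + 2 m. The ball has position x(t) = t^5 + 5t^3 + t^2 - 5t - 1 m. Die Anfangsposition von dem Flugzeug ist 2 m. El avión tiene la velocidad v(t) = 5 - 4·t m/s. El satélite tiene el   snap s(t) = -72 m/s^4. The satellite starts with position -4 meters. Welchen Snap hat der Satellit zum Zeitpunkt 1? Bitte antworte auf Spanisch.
Usando s(t) = -72 y sustituyendo t = 1, encontramos s = -72.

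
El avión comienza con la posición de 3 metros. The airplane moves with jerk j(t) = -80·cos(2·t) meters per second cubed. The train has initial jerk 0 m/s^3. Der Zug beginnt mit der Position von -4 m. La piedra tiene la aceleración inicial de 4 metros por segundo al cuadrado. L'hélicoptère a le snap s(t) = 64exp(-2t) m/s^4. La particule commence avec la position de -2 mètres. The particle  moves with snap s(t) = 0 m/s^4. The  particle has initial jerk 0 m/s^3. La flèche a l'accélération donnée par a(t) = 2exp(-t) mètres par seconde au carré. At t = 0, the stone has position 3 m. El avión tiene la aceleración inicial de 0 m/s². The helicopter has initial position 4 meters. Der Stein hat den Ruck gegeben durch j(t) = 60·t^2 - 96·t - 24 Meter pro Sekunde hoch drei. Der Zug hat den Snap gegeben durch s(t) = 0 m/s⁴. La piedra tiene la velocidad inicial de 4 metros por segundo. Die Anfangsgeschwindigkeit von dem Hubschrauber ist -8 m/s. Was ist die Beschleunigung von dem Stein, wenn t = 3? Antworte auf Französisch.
Nous devons trouver la primitive de notre équation du jerk j(t) = 60·t^2 - 96·t - 24 1 fois. En prenant ∫j(t)dt et en appliquant a(0) = 4, nous trouvons a(t) = 20·t^3 - 48·t^2 - 24·t + 4. De l'équation de l'accélération a(t) = 20·t^3 - 48·t^2 - 24·t + 4, nous substituons t = 3 pour obtenir a = 40.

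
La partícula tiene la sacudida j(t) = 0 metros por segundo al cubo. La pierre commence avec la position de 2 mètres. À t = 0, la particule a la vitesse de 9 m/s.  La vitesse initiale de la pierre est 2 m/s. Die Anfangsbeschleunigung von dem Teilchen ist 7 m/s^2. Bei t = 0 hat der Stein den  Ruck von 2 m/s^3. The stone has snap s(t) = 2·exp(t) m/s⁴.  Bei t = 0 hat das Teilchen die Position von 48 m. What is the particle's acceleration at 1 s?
To find the answer, we compute 1 integral of j(t) = 0. Finding the antiderivative of j(t) and using a(0) = 7: a(t) = 7. We have acceleration a(t) = 7. Substituting t = 1: a(1) = 7.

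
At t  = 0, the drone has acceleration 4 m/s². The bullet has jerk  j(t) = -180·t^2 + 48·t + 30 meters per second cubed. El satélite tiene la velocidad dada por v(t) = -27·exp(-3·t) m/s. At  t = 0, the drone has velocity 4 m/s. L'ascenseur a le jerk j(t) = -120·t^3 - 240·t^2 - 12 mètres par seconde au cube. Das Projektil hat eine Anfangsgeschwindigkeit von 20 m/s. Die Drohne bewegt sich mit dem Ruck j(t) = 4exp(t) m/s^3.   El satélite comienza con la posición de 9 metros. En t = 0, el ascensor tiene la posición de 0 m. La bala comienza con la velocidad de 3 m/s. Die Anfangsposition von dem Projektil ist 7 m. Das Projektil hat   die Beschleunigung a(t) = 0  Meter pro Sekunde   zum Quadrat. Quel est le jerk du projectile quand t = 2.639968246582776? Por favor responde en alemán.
Ausgehend von der Beschleunigung a(t) = 0, nehmen wir 1 Ableitung. Mit d/dt von a(t) finden wir j(t) = 0. Wir haben den Ruck j(t) = 0. Durch Einsetzen von t = 2.639968246582776: j(2.639968246582776) = 0.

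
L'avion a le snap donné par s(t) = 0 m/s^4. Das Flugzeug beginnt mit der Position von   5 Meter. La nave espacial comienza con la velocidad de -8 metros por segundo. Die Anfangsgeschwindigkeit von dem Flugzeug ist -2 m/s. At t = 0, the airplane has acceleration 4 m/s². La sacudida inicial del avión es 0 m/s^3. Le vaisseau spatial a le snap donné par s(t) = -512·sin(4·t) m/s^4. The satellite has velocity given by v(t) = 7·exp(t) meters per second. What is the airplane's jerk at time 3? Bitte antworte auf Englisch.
We must find the antiderivative of our snap equation s(t) = 0 1 time. Taking ∫s(t)dt and applying j(0) = 0, we find j(t) = 0. From the given jerk equation j(t) = 0, we substitute t = 3 to get j = 0.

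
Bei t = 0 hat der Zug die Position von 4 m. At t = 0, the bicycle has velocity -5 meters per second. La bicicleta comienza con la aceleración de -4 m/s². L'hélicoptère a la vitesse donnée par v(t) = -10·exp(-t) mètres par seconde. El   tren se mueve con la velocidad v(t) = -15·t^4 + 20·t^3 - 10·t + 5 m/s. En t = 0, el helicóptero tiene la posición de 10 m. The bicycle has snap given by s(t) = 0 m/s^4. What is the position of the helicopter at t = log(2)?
We need to integrate our velocity equation v(t) = -10·exp(-t) 1 time. The integral of velocity, with x(0) = 10, gives position: x(t) = 10·exp(-t). From the given position equation x(t) = 10·exp(-t), we substitute t = log(2) to get x = 5.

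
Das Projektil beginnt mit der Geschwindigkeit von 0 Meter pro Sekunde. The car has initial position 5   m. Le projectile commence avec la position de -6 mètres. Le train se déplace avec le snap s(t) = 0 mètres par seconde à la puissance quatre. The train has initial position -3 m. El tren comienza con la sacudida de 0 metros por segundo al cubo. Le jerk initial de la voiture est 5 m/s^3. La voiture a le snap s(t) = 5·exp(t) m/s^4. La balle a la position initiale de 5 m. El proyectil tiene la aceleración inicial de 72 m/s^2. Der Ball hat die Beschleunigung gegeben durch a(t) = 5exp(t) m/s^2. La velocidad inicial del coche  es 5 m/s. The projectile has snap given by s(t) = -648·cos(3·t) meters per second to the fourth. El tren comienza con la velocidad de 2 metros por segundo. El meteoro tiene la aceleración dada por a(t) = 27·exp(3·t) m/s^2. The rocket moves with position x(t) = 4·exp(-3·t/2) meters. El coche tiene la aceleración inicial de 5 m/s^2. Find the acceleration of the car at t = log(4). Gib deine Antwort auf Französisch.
Pour résoudre ceci, nous devons prendre 2 intégrales de notre équation du snap s(t) = 5·exp(t). L'intégrale du snap est le jerk. En utilisant j(0) = 5, nous obtenons j(t) = 5·exp(t). En prenant ∫j(t)dt et en appliquant a(0) = 5, nous trouvons a(t) = 5·exp(t). Nous avons l'accélération a(t) = 5·exp(t). En substituant t = log(4): a(log(4)) = 20.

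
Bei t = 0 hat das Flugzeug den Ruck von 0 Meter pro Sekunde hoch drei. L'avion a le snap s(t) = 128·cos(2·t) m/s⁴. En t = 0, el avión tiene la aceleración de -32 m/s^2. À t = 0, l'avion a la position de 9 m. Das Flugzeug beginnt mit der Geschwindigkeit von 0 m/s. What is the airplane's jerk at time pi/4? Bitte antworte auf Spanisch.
Debemos encontrar la integral de nuestra ecuación del snap s(t) = 128·cos(2·t) 1 vez. La antiderivada del snap, con j(0) = 0, da la sacudida: j(t) = 64·sin(2·t). De la ecuación de la sacudida j(t) = 64·sin(2·t), sustituimos t = pi/4 para obtener j = 64.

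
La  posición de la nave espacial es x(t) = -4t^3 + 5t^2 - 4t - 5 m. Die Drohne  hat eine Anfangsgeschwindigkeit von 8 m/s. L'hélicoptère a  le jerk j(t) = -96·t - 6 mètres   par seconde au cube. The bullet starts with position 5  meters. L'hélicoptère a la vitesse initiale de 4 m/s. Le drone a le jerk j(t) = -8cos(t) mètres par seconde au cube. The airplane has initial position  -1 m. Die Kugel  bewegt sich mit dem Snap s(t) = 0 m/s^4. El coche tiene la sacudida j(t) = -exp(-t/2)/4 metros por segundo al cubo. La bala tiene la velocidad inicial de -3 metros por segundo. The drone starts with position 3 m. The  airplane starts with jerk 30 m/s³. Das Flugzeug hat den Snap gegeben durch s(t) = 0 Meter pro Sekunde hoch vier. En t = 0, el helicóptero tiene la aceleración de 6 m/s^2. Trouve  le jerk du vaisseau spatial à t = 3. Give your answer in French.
Nous devons dériver notre équation de la position x(t) = -4·t^3 + 5·t^2 - 4·t - 5 3 fois. En dérivant la position, nous obtenons la vitesse: v(t) = -12·t^2 + 10·t - 4. En prenant d/dt de v(t), nous trouvons a(t) = 10 - 24·t. En prenant d/dt de a(t), nous trouvons j(t) = -24. En utilisant j(t) = -24 et en substituant t = 3, nous trouvons j = -24.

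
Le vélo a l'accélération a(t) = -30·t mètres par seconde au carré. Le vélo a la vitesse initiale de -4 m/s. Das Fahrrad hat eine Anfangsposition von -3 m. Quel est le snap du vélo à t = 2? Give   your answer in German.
Um dies zu lösen, müssen wir 2 Ableitungen unserer Gleichung für die Beschleunigung a(t) = -30·t nehmen. Durch Ableiten von der Beschleunigung erhalten wir den Ruck: j(t) = -30. Die Ableitung von dem Ruck ergibt den Snap: s(t) = 0. Mit s(t) = 0 und Einsetzen von t = 2, finden wir s = 0.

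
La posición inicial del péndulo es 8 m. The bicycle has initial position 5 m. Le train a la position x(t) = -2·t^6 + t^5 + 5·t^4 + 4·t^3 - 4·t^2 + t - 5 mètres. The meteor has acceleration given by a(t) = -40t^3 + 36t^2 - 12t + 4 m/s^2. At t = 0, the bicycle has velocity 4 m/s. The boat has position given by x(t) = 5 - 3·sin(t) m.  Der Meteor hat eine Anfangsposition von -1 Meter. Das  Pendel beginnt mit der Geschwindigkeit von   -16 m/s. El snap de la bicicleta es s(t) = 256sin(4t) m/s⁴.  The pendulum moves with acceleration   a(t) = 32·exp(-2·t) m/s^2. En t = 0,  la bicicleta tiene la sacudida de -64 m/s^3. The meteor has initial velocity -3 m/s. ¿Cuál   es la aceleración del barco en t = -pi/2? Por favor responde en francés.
Pour résoudre ceci, nous devons prendre 2 dérivées de notre équation de la position x(t) = 5 - 3·sin(t). En dérivant la position, nous obtenons la vitesse: v(t) = -3·cos(t). La dérivée de la vitesse donne l'accélération: a(t) = 3·sin(t). Nous avons l'accélération a(t) = 3·sin(t). En substituant t = -pi/2: a(-pi/2) = -3.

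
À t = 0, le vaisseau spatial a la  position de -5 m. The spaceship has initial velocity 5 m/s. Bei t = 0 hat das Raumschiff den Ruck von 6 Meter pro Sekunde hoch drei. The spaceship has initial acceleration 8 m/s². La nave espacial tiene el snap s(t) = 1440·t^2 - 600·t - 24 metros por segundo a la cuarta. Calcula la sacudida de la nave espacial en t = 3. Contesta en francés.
Nous devons trouver la primitive de notre équation du snap s(t) = 1440·t^2 - 600·t - 24 1 fois. L'intégrale du snap est le jerk. En utilisant j(0) = 6, nous obtenons j(t) = 480·t^3 - 300·t^2 - 24·t + 6. En utilisant j(t) = 480·t^3 - 300·t^2 - 24·t + 6 et en substituant t = 3, nous trouvons j = 10194.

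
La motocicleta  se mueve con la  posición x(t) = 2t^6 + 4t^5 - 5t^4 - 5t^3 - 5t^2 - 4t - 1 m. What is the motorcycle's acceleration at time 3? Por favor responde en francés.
Pour résoudre ceci, nous devons prendre 2 dérivées de notre équation de la position x(t) = 2·t^6 + 4·t^5 - 5·t^4 - 5·t^3 - 5·t^2 - 4·t - 1. En prenant d/dt de x(t), nous trouvons v(t) = 12·t^5 + 20·t^4 - 20·t^3 - 15·t^2 - 10·t - 4. En prenant d/dt de v(t), nous trouvons a(t) = 60·t^4 + 80·t^3 - 60·t^2 - 30·t - 10. En utilisant a(t) = 60·t^4 + 80·t^3 - 60·t^2 - 30·t - 10 et en substituant t = 3, nous trouvons a = 6380.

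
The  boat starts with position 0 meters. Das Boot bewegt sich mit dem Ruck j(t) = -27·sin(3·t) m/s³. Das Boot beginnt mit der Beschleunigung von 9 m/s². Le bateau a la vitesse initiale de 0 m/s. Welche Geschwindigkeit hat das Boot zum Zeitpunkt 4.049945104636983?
Um dies zu lösen, müssen wir 2 Stammfunktionen unserer Gleichung für den Ruck j(t) = -27·sin(3·t) finden. Die Stammfunktion von dem Ruck, mit a(0) = 9, ergibt die Beschleunigung: a(t) = 9·cos(3·t). Die Stammfunktion von der Beschleunigung ist die Geschwindigkeit. Mit v(0) = 0 erhalten wir v(t) = 3·sin(3·t). Mit v(t) = 3·sin(3·t) und Einsetzen von t = 4.049945104636983, finden wir v = -1.21378329942520.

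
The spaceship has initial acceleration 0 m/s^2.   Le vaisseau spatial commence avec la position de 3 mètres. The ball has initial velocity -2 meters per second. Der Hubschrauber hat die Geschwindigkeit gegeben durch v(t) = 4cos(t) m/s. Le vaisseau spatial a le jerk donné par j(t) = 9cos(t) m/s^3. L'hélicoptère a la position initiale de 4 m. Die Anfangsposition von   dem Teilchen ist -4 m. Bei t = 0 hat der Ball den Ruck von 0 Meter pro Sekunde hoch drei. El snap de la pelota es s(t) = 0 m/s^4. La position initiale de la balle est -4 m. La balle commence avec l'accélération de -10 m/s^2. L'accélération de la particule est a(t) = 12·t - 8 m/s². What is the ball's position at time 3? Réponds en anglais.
We must find the integral of our snap equation s(t) = 0 4 times. Taking ∫s(t)dt and applying j(0) = 0, we find j(t) = 0. The antiderivative of jerk, with a(0) = -10, gives acceleration: a(t) = -10. Integrating acceleration and using the initial condition v(0) = -2, we get v(t) = -10·t - 2. Taking ∫v(t)dt and applying x(0) = -4, we find x(t) = -5·t^2 - 2·t - 4. Using x(t) = -5·t^2 - 2·t - 4 and substituting t = 3, we find x = -55.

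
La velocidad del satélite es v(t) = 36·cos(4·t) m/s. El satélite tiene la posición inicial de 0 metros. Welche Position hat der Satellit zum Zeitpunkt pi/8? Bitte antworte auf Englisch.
To solve this, we need to take 1 antiderivative of our velocity equation v(t) = 36·cos(4·t). Taking ∫v(t)dt and applying x(0) = 0, we find x(t) = 9·sin(4·t). We have position x(t) = 9·sin(4·t). Substituting t = pi/8: x(pi/8) = 9.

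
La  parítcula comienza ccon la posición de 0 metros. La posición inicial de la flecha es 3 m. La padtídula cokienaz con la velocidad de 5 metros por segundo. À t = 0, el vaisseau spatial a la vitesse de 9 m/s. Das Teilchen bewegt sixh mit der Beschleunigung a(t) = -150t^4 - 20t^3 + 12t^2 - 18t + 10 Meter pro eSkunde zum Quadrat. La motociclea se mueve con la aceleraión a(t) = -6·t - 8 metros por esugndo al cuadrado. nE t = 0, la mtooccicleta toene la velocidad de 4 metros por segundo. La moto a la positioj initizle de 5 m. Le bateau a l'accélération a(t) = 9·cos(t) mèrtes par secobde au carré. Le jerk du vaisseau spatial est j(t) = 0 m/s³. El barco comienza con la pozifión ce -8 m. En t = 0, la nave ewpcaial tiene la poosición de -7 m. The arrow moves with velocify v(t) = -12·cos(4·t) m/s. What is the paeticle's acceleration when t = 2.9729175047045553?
From the given acceleration equation a(t) = -150·t^4 - 20·t^3 + 12·t^2 - 18·t + 10, we substitute t = 2.9729175047045553 to get a = -12180.1296718787.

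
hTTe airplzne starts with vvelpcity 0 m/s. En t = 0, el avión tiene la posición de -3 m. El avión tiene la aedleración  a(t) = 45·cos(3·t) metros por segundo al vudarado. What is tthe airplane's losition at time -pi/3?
To find the answer, we compute 2 antiderivatives of a(t) = 45·cos(3·t). The antiderivative of acceleration, with v(0) = 0, gives velocity: v(t) = 15·sin(3·t). Taking ∫v(t)dt and applying x(0) = -3, we find x(t) = 2 - 5·cos(3·t). From the given position equation x(t) = 2 - 5·cos(3·t), we substitute t = -pi/3 to get x = 7.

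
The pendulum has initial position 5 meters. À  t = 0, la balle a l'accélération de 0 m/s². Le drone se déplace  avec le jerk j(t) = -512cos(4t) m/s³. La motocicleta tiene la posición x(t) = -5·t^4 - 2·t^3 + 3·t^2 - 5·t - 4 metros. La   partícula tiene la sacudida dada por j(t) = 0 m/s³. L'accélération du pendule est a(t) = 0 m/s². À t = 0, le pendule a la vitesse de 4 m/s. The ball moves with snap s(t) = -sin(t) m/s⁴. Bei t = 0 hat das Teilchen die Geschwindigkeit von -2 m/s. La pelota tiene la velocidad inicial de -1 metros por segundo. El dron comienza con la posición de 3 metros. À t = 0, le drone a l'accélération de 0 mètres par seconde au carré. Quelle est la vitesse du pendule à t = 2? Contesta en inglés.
Starting from acceleration a(t) = 0, we take 1 antiderivative. Finding the antiderivative of a(t) and using v(0) = 4: v(t) = 4. Using v(t) = 4 and substituting t = 2, we find v = 4.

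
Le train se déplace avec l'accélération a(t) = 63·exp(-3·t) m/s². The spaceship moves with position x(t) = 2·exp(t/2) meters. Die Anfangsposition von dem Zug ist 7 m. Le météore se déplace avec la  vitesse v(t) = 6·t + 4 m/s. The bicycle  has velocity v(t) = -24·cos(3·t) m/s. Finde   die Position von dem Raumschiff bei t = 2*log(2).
Aus der Gleichung für die Position x(t) = 2·exp(t/2), setzen wir t = 2*log(2) ein und erhalten x = 4.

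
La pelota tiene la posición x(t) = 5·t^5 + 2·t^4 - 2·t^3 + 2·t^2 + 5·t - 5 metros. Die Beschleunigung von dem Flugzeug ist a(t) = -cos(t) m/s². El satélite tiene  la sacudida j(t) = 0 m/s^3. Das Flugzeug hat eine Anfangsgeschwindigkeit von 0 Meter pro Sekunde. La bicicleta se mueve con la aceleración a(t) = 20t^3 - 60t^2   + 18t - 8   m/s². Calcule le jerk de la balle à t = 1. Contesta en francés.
Nous devons dériver notre équation de la position x(t) = 5·t^5 + 2·t^4 - 2·t^3 + 2·t^2 + 5·t - 5 3 fois. En dérivant la position, nous obtenons la vitesse: v(t) = 25·t^4 + 8·t^3 - 6·t^2 + 4·t + 5. En dérivant la vitesse, nous obtenons l'accélération: a(t) = 100·t^3 + 24·t^2 - 12·t + 4. La dérivée de l'accélération donne le jerk: j(t) = 300·t^2 + 48·t - 12. De l'équation du jerk j(t) = 300·t^2 + 48·t - 12, nous substituons t = 1 pour obtenir j = 336.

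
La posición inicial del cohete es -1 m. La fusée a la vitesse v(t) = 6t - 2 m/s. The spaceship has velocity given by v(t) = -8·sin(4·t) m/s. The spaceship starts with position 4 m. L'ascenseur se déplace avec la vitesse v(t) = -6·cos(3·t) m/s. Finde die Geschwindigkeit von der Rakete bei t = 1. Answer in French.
De l'équation de la vitesse v(t) = 6·t - 2, nous substituons t = 1 pour obtenir v = 4.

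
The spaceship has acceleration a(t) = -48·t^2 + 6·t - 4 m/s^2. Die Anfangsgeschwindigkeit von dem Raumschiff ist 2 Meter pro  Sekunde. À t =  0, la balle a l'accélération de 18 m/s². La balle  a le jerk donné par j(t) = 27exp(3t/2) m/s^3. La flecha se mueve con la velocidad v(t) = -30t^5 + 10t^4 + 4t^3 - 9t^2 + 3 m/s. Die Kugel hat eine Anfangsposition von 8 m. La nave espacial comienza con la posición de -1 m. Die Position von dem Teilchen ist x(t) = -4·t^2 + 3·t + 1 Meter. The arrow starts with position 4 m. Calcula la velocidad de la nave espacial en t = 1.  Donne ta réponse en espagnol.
Debemos encontrar la antiderivada de nuestra ecuación de la aceleración a(t) = -48·t^2 + 6·t - 4 1 vez. La integral de la aceleración, con v(0) = 2, da la velocidad: v(t) = -16·t^3 + 3·t^2 - 4·t + 2. Tenemos la velocidad v(t) = -16·t^3 + 3·t^2 - 4·t + 2. Sustituyendo t = 1: v(1) = -15.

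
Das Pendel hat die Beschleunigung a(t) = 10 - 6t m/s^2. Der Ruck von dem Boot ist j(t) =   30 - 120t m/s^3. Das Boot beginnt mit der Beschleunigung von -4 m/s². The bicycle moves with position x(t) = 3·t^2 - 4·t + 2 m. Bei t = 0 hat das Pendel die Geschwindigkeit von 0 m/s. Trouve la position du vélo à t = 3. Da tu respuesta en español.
Usando x(t) = 3·t^2 - 4·t + 2 y sustituyendo t = 3, encontramos x = 17.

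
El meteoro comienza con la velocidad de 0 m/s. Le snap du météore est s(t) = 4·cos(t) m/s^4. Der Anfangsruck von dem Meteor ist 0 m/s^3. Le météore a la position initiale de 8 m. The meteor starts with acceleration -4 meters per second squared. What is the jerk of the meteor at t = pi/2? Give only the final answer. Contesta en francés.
La réponse est 4.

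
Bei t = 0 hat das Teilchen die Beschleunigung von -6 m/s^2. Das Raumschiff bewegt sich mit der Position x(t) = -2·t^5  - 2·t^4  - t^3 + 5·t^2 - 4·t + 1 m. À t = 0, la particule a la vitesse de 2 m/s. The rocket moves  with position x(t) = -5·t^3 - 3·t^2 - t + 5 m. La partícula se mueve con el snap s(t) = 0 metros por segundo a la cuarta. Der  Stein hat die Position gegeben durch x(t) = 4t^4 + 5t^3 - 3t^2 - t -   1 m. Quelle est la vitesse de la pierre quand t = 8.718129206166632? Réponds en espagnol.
Debemos derivar nuestra ecuación de la posición x(t) = 4·t^4 + 5·t^3 - 3·t^2 - t - 1 1 vez. La derivada de la posición da la velocidad: v(t) = 16·t^3 + 15·t^2 - 6·t - 1. Usando v(t) = 16·t^3 + 15·t^2 - 6·t - 1 y sustituyendo t = 8.718129206166632, encontramos v = 11688.8288062436.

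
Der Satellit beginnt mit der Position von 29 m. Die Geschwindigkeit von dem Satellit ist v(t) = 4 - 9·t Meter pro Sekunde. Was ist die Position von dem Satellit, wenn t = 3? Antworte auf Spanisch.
Para resolver esto, necesitamos tomar 1 integral de nuestra ecuación de la velocidad v(t) = 4 - 9·t. Integrando la velocidad y usando la condición inicial x(0) = 29, obtenemos x(t) = -9·t^2/2 + 4·t + 29. Tenemos la posición x(t) = -9·t^2/2 + 4·t + 29. Sustituyendo t = 3: x(3) = 1/2.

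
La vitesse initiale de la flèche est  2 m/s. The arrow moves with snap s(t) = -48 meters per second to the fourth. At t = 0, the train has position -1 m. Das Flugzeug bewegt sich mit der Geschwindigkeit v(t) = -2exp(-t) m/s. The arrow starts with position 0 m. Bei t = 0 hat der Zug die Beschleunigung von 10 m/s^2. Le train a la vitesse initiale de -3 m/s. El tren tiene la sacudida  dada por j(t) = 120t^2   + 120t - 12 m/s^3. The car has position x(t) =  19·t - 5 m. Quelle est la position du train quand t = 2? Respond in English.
To solve this, we need to take 3 integrals of our jerk equation j(t) = 120·t^2 + 120·t - 12. Finding the antiderivative of j(t) and using a(0) = 10: a(t) = 40·t^3 + 60·t^2 - 12·t + 10. The antiderivative of acceleration is velocity. Using v(0) = -3, we get v(t) = 10·t^4 + 20·t^3 - 6·t^2 + 10·t - 3. Taking ∫v(t)dt and applying x(0) = -1, we find x(t) = 2·t^5 + 5·t^4 - 2·t^3 + 5·t^2 - 3·t - 1. From the given position equation x(t) = 2·t^5 + 5·t^4 - 2·t^3 + 5·t^2 - 3·t - 1, we substitute t = 2 to get x = 141.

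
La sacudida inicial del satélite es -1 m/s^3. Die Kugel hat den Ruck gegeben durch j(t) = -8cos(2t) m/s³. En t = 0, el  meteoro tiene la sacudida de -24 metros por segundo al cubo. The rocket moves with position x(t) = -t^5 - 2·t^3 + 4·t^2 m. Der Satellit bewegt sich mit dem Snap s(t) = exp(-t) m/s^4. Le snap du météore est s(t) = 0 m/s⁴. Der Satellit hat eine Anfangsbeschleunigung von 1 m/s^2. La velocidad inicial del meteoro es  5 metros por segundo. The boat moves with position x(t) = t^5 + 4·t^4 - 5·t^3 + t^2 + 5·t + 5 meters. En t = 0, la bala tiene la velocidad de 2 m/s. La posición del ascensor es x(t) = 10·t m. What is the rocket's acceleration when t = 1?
Starting from position x(t) = -t^5 - 2·t^3 + 4·t^2, we take 2 derivatives. The derivative of position gives velocity: v(t) = -5·t^4 - 6·t^2 + 8·t. Taking d/dt of v(t), we find a(t) = -20·t^3 - 12·t + 8. We have acceleration a(t) = -20·t^3 - 12·t + 8. Substituting t = 1: a(1) = -24.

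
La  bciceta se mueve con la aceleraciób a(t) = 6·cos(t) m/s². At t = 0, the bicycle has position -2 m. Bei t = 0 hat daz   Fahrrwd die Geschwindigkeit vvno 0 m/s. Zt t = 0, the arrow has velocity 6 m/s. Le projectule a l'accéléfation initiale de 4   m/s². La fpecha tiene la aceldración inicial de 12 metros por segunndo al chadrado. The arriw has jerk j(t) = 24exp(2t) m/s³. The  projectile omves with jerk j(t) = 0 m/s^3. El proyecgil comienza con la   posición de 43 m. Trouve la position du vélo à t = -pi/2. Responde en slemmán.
Ausgehend von der Beschleunigung a(t) = 6·cos(t), nehmen wir 2 Integrale. Durch Integration von der Beschleunigung und Verwendung der Anfangsbedingung v(0) = 0, erhalten wir v(t) = 6·sin(t). Das Integral von der Geschwindigkeit ist die Position. Mit x(0) = -2 erhalten wir x(t) = 4 - 6·cos(t). Wir haben die Position x(t) = 4 - 6·cos(t). Durch Einsetzen von t = -pi/2: x(-pi/2) = 4.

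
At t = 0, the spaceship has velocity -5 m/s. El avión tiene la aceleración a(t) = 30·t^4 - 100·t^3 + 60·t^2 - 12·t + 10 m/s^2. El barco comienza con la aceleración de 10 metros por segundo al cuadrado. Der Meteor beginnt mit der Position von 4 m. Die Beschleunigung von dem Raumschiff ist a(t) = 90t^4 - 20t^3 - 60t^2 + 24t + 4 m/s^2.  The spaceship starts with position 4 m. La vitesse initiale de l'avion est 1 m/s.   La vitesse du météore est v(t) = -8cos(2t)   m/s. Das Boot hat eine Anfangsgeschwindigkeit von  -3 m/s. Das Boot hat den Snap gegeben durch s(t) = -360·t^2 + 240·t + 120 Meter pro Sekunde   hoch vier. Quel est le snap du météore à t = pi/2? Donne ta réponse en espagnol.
Para resolver esto, necesitamos tomar 3 derivadas de nuestra ecuación de la velocidad v(t) = -8·cos(2·t). Derivando la velocidad, obtenemos la aceleración: a(t) = 16·sin(2·t). Derivando la aceleración, obtenemos la sacudida: j(t) = 32·cos(2·t). Tomando d/dt de j(t), encontramos s(t) = -64·sin(2·t). Usando s(t) = -64·sin(2·t) y sustituyendo t = pi/2, encontramos s = 0.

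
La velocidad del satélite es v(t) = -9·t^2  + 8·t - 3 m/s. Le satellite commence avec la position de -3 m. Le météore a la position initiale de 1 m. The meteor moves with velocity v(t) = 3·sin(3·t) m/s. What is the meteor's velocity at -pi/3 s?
Using v(t) = 3·sin(3·t) and substituting t = -pi/3, we find v = 0.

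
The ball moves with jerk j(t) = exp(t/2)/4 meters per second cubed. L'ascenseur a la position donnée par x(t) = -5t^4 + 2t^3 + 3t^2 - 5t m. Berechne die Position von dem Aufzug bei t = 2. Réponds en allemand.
Mit x(t) = -5·t^4 + 2·t^3 + 3·t^2 - 5·t und Einsetzen von t = 2, finden wir x = -62.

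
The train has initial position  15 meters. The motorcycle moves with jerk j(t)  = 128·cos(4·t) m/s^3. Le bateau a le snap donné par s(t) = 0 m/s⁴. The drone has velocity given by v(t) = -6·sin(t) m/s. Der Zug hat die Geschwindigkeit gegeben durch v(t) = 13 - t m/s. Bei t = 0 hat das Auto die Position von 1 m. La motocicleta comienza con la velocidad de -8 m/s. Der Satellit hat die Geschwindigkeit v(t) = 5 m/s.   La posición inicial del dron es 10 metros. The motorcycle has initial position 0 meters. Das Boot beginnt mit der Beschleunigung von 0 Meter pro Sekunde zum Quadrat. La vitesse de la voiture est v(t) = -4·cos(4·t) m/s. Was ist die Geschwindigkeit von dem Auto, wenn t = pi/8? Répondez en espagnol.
Usando v(t) = -4·cos(4·t) y sustituyendo t = pi/8, encontramos v = 0.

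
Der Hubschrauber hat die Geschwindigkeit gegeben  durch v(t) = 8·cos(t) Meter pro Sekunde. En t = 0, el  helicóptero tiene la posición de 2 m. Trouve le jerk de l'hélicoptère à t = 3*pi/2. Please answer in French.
Pour résoudre ceci, nous devons prendre 2 dérivées de notre équation de la vitesse v(t) = 8·cos(t). En dérivant la vitesse, nous obtenons l'accélération: a(t) = -8·sin(t). En dérivant l'accélération, nous obtenons le jerk: j(t) = -8·cos(t). De l'équation du jerk j(t) = -8·cos(t), nous substituons t = 3*pi/2 pour obtenir j = 0.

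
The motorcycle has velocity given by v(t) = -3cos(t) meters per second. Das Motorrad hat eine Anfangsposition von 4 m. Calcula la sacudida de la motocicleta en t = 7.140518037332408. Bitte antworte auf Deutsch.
Ausgehend von der Geschwindigkeit v(t) = -3·cos(t), nehmen wir 2 Ableitungen. Durch Ableiten von der Geschwindigkeit erhalten wir die Beschleunigung: a(t) = 3·sin(t). Mit d/dt von a(t) finden wir j(t) = 3·cos(t). Aus der Gleichung für den Ruck j(t) = 3·cos(t), setzen wir t = 7.140518037332408 ein und erhalten j = 1.96336954667504.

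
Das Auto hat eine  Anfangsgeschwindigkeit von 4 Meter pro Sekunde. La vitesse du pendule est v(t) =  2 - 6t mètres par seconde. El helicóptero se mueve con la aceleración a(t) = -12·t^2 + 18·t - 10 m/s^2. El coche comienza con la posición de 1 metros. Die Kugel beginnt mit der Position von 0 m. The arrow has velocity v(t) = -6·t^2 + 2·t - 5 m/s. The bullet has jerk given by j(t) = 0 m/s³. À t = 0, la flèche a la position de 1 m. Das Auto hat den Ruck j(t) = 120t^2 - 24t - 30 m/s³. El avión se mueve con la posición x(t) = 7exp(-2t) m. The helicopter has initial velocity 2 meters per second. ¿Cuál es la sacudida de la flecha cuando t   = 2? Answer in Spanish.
Para resolver esto, necesitamos tomar 2 derivadas de nuestra ecuación de la velocidad v(t) = -6·t^2 + 2·t - 5. Tomando d/dt de v(t), encontramos a(t) = 2 - 12·t. La derivada de la aceleración da la sacudida: j(t) = -12. De la ecuación de la sacudida j(t) = -12, sustituimos t = 2 para obtener j = -12.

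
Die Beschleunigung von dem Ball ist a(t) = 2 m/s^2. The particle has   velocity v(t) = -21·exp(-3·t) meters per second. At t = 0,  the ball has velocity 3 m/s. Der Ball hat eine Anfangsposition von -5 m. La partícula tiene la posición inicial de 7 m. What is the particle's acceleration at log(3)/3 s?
We must differentiate our velocity equation v(t) = -21·exp(-3·t) 1 time. Taking d/dt of v(t), we find a(t) = 63·exp(-3·t). From the given acceleration equation a(t) = 63·exp(-3·t), we substitute t = log(3)/3 to get a = 21.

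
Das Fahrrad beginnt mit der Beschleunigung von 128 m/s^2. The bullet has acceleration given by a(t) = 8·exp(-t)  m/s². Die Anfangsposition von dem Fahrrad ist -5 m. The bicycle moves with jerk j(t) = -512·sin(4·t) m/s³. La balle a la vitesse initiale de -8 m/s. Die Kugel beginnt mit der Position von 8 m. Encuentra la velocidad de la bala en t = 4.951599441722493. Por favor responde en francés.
Nous devons trouver l'intégrale de notre équation de l'accélération a(t) = 8·exp(-t) 1 fois. En prenant ∫a(t)dt et en appliquant v(0) = -8, nous trouvons v(t) = -8·exp(-t). En utilisant v(t) = -8·exp(-t) et en substituant t = 4.951599441722493, nous trouvons v = -0.0565767078790577.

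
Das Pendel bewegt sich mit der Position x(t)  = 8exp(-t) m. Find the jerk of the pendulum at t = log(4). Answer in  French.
Pour résoudre ceci, nous devons prendre 3 dérivées de notre équation de la position x(t) = 8·exp(-t). La dérivée de la position donne la vitesse: v(t) = -8·exp(-t). En prenant d/dt de v(t), nous trouvons a(t) = 8·exp(-t). En dérivant l'accélération, nous obtenons le jerk: j(t) = -8·exp(-t). Nous avons le jerk j(t) = -8·exp(-t). En substituant t = log(4): j(log(4)) = -2.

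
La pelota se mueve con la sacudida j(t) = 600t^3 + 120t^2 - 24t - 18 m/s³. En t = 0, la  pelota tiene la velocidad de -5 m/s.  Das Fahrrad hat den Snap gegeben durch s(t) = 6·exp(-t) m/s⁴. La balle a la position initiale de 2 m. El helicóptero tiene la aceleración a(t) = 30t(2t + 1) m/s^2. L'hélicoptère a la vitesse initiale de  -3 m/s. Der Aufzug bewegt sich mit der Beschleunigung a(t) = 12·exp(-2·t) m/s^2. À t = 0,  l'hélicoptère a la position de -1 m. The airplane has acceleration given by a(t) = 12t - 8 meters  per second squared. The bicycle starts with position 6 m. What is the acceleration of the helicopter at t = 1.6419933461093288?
Using a(t) = 30·t·(2·t + 1) and substituting t = 1.6419933461093288, we find a = 211.028329303318.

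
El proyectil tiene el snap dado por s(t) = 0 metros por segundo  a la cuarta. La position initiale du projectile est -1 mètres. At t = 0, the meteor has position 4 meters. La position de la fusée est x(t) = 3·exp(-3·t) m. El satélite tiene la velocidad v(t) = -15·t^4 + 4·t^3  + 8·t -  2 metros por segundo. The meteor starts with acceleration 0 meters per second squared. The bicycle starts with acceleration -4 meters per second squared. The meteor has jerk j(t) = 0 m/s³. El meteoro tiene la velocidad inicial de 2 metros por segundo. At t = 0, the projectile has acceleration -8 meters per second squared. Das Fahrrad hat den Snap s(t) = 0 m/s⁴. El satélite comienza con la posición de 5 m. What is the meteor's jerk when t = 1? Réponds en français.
De l'équation du jerk j(t) = 0, nous substituons t = 1 pour obtenir j = 0.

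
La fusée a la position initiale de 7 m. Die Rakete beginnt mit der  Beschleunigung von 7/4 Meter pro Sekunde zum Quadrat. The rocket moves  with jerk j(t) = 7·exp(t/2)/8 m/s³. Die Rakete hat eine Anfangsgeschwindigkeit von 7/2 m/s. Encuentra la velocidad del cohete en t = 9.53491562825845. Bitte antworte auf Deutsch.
Um dies zu lösen, müssen wir 2 Stammfunktionen unserer Gleichung für den Ruck j(t) = 7·exp(t/2)/8 finden. Durch Integration von dem Ruck und Verwendung der Anfangsbedingung a(0) = 7/4, erhalten wir a(t) = 7·exp(t/2)/4. Durch Integration von der Beschleunigung und Verwendung der Anfangsbedingung v(0) = 7/2, erhalten wir v(t) = 7·exp(t/2)/2. Aus der Gleichung für die Geschwindigkeit v(t) = 7·exp(t/2)/2, setzen wir t = 9.53491562825845 ein und erhalten v = 411.669475161187.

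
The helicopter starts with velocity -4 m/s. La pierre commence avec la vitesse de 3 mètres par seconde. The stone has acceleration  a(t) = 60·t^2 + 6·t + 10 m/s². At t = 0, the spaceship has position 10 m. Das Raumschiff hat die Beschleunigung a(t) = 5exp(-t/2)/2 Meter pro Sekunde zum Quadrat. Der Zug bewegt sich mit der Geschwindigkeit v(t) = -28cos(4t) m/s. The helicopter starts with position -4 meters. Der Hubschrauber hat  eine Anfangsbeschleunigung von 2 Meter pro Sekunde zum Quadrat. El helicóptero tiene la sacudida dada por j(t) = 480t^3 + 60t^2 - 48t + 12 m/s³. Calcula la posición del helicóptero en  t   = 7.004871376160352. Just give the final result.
La respuesta es 485319.042245912.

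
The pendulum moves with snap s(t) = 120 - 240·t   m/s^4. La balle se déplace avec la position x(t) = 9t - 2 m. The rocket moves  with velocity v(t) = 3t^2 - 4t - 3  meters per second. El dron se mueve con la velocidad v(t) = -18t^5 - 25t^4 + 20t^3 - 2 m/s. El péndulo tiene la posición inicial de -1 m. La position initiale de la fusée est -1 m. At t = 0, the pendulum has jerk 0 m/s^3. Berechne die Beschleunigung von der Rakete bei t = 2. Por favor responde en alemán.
Ausgehend von der Geschwindigkeit v(t) = 3·t^2 - 4·t - 3, nehmen wir 1 Ableitung. Durch Ableiten von der Geschwindigkeit erhalten wir die Beschleunigung: a(t) = 6·t - 4. Mit a(t) = 6·t - 4 und Einsetzen von t = 2, finden wir a = 8.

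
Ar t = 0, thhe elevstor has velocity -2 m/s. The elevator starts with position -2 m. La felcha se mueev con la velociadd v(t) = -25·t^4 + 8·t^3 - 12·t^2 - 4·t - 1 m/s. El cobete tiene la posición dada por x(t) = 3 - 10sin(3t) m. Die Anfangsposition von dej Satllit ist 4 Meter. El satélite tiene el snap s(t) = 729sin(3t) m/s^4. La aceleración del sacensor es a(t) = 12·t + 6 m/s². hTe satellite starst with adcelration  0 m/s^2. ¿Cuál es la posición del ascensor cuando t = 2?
Debemos encontrar la integral de nuestra ecuación de la aceleración a(t) = 12·t + 6 2 veces. La integral de la aceleración, con v(0) = -2, da la velocidad: v(t) = 6·t^2 + 6·t - 2. Tomando ∫v(t)dt y aplicando x(0) = -2, encontramos x(t) = 2·t^3 + 3·t^2 - 2·t - 2. Usando x(t) = 2·t^3 + 3·t^2 - 2·t - 2 y sustituyendo t = 2, encontramos x = 22.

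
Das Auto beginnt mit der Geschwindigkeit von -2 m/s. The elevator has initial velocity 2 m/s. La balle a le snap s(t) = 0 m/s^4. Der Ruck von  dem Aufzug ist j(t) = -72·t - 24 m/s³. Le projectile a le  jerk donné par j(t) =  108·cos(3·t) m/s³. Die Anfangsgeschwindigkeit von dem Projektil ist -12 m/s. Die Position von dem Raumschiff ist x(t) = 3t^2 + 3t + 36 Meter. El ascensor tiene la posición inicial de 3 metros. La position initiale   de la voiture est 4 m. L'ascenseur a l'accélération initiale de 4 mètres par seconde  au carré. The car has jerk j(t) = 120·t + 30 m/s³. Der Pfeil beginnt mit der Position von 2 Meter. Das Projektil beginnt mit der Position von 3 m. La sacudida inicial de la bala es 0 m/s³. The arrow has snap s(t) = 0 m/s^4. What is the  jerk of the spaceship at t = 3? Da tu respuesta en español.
Debemos derivar nuestra ecuación de la posición x(t) = 3·t^2 + 3·t + 36 3 veces. La derivada de la posición da la velocidad: v(t) = 6·t + 3. Tomando d/dt de v(t), encontramos a(t) = 6. La derivada de la aceleración da la sacudida: j(t) = 0. Usando j(t) = 0 y sustituyendo t = 3, encontramos j = 0.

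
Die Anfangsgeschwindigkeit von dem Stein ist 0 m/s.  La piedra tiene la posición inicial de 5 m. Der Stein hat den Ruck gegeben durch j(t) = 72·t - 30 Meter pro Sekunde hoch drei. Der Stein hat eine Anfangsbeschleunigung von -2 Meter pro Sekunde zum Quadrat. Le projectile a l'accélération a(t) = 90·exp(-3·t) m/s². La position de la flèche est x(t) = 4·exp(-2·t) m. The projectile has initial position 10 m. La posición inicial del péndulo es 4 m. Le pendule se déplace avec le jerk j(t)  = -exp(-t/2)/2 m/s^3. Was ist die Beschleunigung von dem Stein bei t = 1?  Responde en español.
Para resolver esto, necesitamos tomar 1 integral de nuestra ecuación de la sacudida j(t) = 72·t - 30. La antiderivada de la sacudida es la aceleración. Usando a(0) = -2, obtenemos a(t) = 36·t^2 - 30·t - 2. De la ecuación de la aceleración a(t) = 36·t^2 - 30·t - 2, sustituimos t = 1 para obtener a = 4.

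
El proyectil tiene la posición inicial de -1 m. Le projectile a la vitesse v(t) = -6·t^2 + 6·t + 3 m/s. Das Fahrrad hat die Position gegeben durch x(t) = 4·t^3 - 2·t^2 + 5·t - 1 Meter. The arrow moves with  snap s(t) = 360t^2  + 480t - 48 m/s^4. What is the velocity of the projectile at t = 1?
We have velocity v(t) = -6·t^2 + 6·t + 3. Substituting t = 1: v(1) = 3.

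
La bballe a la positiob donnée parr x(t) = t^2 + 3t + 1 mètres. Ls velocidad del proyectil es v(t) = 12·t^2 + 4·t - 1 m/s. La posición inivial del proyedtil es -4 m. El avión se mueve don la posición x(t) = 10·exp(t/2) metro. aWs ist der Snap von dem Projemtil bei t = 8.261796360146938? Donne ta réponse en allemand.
Ausgehend von der Geschwindigkeit v(t) = 12·t^2 + 4·t - 1, nehmen wir 3 Ableitungen. Durch Ableiten von der Geschwindigkeit erhalten wir die Beschleunigung: a(t) = 24·t + 4. Durch Ableiten von der Beschleunigung erhalten wir den Ruck: j(t) = 24. Die Ableitung von dem Ruck ergibt den Snap: s(t) = 0. Mit s(t) = 0 und Einsetzen von t = 8.261796360146938, finden wir s = 0.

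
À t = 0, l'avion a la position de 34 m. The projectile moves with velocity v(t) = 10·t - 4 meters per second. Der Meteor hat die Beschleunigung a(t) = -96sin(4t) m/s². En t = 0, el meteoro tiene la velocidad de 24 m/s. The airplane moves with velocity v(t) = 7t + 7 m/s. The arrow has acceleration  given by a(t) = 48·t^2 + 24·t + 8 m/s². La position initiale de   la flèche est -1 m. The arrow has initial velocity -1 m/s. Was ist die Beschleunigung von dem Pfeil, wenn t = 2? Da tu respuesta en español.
Tenemos la aceleración a(t) = 48·t^2 + 24·t + 8. Sustituyendo t = 2: a(2) = 248.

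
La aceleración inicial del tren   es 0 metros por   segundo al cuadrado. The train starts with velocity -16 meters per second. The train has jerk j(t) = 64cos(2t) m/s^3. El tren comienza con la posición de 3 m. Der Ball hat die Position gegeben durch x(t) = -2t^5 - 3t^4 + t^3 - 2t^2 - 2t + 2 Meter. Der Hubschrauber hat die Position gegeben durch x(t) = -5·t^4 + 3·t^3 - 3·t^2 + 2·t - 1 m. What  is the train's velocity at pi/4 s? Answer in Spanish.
Debemos encontrar la antiderivada de nuestra ecuación de la sacudida j(t) = 64·cos(2·t) 2 veces. La integral de la sacudida es la aceleración. Usando a(0) = 0, obtenemos a(t) = 32·sin(2·t). La antiderivada de la aceleración, con v(0) = -16, da la velocidad: v(t) = -16·cos(2·t). Usando v(t) = -16·cos(2·t) y sustituyendo t = pi/4, encontramos v = 0.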